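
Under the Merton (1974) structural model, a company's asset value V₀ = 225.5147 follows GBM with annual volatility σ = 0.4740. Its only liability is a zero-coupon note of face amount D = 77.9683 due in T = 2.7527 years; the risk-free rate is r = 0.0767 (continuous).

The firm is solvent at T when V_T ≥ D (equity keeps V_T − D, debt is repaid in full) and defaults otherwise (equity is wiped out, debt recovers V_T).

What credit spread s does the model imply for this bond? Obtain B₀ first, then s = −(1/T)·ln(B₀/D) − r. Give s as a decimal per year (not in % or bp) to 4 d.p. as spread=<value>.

spread=0.0115

d₁ = [ln(V₀/D) + (r + σ²/2)T] / (σ√T)
   = [ln(225.5147/77.9683) + (0.0767 + 0.5·0.4740²)·2.7527] / (0.4740·√2.7527)
   = [1.062083 + 0.520365] / 0.786426 = 2.012202
d₂ = d₁ − σ√T = 2.012202 − 0.786426 = 1.225776
N(d₁) = 0.977901,  N(d₂) = 0.889859,  e^(−rT) = 0.809667
E₀ = V₀·N(d₁) − D·e^(−rT)·N(d₂)
   = 225.5147·0.977901 − 77.9683·0.809667·0.889859 = 164.355660
B₀ = V₀ − E₀ = 225.5147 − 164.355660 = 61.159040
spread = −(1/T)·ln(B₀/D) − r = −(1/2.7527)·ln(61.159040/77.9683) − 0.0767 = 0.01151326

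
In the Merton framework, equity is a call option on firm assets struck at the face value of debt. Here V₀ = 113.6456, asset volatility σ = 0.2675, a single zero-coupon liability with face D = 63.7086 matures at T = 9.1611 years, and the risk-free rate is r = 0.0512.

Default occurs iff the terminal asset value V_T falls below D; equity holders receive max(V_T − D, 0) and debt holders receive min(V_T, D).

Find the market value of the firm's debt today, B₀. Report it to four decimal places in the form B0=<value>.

B0=37.4819

d₁ = [ln(V₀/D) + (r + σ²/2)T] / (σ√T)
   = [ln(113.6456/63.7086) + (0.0512 + 0.5·0.2675²)·9.1611] / (0.2675·√9.1611)
   = [0.578765 + 0.796815] / 0.809651 = 1.698981
d₂ = d₁ − σ√T = 1.698981 − 0.809651 = 0.889330
N(d₁) = 0.955339,  N(d₂) = 0.813087,  e^(−rT) = 0.625597
E₀ = V₀·N(d₁) − D·e^(−rT)·N(d₂)
   = 113.6456·0.955339 − 63.7086·0.625597·0.813087 = 76.163681
B₀ = V₀ − E₀ = 113.6456 − 76.163681 = 37.481919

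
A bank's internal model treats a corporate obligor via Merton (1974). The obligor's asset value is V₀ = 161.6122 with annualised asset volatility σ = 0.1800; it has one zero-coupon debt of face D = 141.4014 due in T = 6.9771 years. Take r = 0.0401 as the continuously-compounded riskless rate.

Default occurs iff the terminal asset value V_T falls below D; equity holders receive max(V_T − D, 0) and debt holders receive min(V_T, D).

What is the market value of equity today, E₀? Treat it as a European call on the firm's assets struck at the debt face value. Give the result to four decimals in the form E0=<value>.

d₁ = [ln(V₀/D) + (r + σ²/2)T] / (σ√T)
   = [ln(161.6122/141.4014) + (0.0401 + 0.5·0.1800²)·6.9771] / (0.1800·√6.9771)
   = [0.133597 + 0.392811] / 0.475456 = 1.107165
d₂ = d₁ − σ√T = 1.107165 − 0.475456 = 0.631709
N(d₁) = 0.865889,  N(d₂) = 0.736212,  e^(−rT) = 0.755949
E₀ = V₀·N(d₁) − D·e^(−rT)·N(d₂)
   = 161.6122·0.865889 − 141.4014·0.755949·0.736212 = 61.242893

E0=61.2429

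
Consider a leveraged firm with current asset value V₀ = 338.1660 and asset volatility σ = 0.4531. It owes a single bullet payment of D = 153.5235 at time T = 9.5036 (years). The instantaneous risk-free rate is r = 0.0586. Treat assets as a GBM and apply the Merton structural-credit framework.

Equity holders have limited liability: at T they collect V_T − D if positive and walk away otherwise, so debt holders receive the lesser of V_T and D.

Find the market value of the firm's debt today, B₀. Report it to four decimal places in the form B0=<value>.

B0=69.4996

d₁ = [ln(V₀/D) + (r + σ²/2)T] / (σ√T)
   = [ln(338.1660/153.5235) + (0.0586 + 0.5·0.4531²)·9.5036] / (0.4531·√9.5036)
   = [0.789683 + 1.532454] / 1.396813 = 1.662454
d₂ = d₁ − σ√T = 1.662454 − 1.396813 = 0.265642
N(d₁) = 0.951789,  N(d₂) = 0.604742,  e^(−rT) = 0.572976
E₀ = V₀·N(d₁) − D·e^(−rT)·N(d₂)
   = 338.1660·0.951789 − 153.5235·0.572976·0.604742 = 268.666363
B₀ = V₀ − E₀ = 338.1660 − 268.666363 = 69.499637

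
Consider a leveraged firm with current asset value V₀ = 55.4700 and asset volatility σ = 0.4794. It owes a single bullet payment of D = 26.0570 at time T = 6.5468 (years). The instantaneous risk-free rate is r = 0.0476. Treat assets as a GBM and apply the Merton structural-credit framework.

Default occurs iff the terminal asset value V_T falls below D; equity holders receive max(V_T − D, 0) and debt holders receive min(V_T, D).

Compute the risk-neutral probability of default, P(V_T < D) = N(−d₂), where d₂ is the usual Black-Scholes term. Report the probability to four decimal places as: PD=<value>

d₁ = [ln(V₀/D) + (r + σ²/2)T] / (σ√T)
   = [ln(55.4700/26.0570) + (0.0476 + 0.5·0.4794²)·6.5468] / (0.4794·√6.5468)
   = [0.755556 + 1.063935] / 1.226627 = 1.483328
d₂ = d₁ − σ√T = 1.483328 − 1.226627 = 0.256701
risk-neutral PD = N(−d₂) = N(-0.256701) = 0.398705

PD=0.3987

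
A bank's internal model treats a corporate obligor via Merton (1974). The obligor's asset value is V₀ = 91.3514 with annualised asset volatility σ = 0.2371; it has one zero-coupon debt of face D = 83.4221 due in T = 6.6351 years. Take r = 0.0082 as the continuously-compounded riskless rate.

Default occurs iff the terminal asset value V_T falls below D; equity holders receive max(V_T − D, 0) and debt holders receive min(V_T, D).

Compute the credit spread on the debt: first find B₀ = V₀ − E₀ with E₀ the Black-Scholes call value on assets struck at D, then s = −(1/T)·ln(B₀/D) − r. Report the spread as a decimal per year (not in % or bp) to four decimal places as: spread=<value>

spread=0.0313

d₁ = [ln(V₀/D) + (r + σ²/2)T] / (σ√T)
   = [ln(91.3514/83.4221) + (0.0082 + 0.5·0.2371²)·6.6351] / (0.2371·√6.6351)
   = [0.090800 + 0.240909] / 0.610738 = 0.543128
d₂ = d₁ − σ√T = 0.543128 − 0.610738 = -0.067611
N(d₁) = 0.706479,  N(d₂) = 0.473048,  e^(−rT) = 0.947046
E₀ = V₀·N(d₁) − D·e^(−rT)·N(d₂)
   = 91.3514·0.706479 − 83.4221·0.947046·0.473048 = 27.164928
B₀ = V₀ − E₀ = 91.3514 − 27.164928 = 64.186472
spread = −(1/T)·ln(B₀/D) − r = −(1/6.6351)·ln(64.186472/83.4221) − 0.0082 = 0.03130518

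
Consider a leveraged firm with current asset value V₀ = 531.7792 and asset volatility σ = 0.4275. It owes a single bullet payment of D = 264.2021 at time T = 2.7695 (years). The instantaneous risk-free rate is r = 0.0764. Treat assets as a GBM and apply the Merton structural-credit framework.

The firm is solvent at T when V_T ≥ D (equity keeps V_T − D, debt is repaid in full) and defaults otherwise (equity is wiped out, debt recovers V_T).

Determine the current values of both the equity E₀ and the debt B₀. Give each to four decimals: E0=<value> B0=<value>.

d₁ = [ln(V₀/D) + (r + σ²/2)T] / (σ√T)
   = [ln(531.7792/264.2021) + (0.0764 + 0.5·0.4275²)·2.7695] / (0.4275·√2.7695)
   = [0.699514 + 0.464662] / 0.711438 = 1.636371
d₂ = d₁ − σ√T = 1.636371 − 0.711438 = 0.924933
N(d₁) = 0.949119,  N(d₂) = 0.822500,  e^(−rT) = 0.809297
E₀ = V₀·N(d₁) − D·e^(−rT)·N(d₂)
   = 531.7792·0.949119 − 264.2021·0.809297·0.822500 = 328.856618
B₀ = V₀ − E₀ = 531.7792 − 328.856618 = 202.922582

E0=328.8566 B0=202.9226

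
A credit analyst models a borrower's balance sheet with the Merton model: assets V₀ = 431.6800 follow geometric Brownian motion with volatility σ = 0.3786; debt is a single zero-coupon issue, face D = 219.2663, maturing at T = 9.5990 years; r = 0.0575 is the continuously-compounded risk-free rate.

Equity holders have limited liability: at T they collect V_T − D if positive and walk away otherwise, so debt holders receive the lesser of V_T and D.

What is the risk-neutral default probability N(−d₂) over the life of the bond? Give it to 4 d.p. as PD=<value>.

d₁ = [ln(V₀/D) + (r + σ²/2)T] / (σ√T)
   = [ln(431.6800/219.2663) + (0.0575 + 0.5·0.3786²)·9.5990] / (0.3786·√9.5990)
   = [0.677398 + 1.239893] / 1.172988 = 1.634535
d₂ = d₁ − σ√T = 1.634535 − 1.172988 = 0.461547
risk-neutral PD = N(−d₂) = N(-0.461547) = 0.322203

PD=0.3222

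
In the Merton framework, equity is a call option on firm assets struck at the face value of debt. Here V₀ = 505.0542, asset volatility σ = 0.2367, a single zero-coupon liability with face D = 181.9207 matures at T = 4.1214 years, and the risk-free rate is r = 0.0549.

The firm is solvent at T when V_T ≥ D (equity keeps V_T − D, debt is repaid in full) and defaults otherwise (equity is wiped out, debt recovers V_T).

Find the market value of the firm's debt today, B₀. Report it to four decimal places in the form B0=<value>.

B0=144.8946

d₁ = [ln(V₀/D) + (r + σ²/2)T] / (σ√T)
   = [ln(505.0542/181.9207) + (0.0549 + 0.5·0.2367²)·4.1214] / (0.2367·√4.1214)
   = [1.021095 + 0.341719] / 0.480530 = 2.836064
d₂ = d₁ − σ√T = 2.836064 − 0.480530 = 2.355534
N(d₁) = 0.997716,  N(d₂) = 0.990752,  e^(−rT) = 0.797507
E₀ = V₀·N(d₁) − D·e^(−rT)·N(d₂)
   = 505.0542·0.997716 − 181.9207·0.797507·0.990752 = 360.159558
B₀ = V₀ − E₀ = 505.0542 − 360.159558 = 144.894642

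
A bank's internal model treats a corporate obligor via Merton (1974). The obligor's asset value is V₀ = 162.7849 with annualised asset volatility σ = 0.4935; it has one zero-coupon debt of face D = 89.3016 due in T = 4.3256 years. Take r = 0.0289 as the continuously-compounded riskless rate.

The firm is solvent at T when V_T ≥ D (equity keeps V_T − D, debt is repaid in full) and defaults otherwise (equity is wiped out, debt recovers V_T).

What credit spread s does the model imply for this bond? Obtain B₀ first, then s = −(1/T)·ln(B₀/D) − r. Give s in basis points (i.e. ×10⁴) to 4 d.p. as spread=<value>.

d₁ = [ln(V₀/D) + (r + σ²/2)T] / (σ√T)
   = [ln(162.7849/89.3016) + (0.0289 + 0.5·0.4935²)·4.3256] / (0.4935·√4.3256)
   = [0.600410 + 0.651743] / 1.026385 = 1.219964
d₂ = d₁ − σ√T = 1.219964 − 1.026385 = 0.193579
N(d₁) = 0.888761,  N(d₂) = 0.576747,  e^(−rT) = 0.882488
E₀ = V₀·N(d₁) − D·e^(−rT)·N(d₂)
   = 162.7849·0.888761 − 89.3016·0.882488·0.576747 = 99.224760
B₀ = V₀ − E₀ = 162.7849 − 99.224760 = 63.560140
spread = −(1/T)·ln(B₀/D) − r = −(1/4.3256)·ln(63.560140/89.3016) − 0.0289 = 0.04970941
in basis points: 0.04970941 × 10⁴ = 497.0941 bp

spread=497.0941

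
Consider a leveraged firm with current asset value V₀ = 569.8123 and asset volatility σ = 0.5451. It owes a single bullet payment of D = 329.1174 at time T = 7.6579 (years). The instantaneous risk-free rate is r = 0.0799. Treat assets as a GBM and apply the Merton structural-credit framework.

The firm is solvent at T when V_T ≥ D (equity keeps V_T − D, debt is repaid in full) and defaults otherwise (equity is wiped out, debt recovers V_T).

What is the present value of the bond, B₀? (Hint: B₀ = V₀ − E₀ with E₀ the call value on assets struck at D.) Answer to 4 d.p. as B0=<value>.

d₁ = [ln(V₀/D) + (r + σ²/2)T] / (σ√T)
   = [ln(569.8123/329.1174) + (0.0799 + 0.5·0.5451²)·7.6579] / (0.5451·√7.6579)
   = [0.548892 + 1.749577] / 1.508450 = 1.523729
d₂ = d₁ − σ√T = 1.523729 − 1.508450 = 0.015279
N(d₁) = 0.936212,  N(d₂) = 0.506095,  e^(−rT) = 0.542338
E₀ = V₀·N(d₁) − D·e^(−rT)·N(d₂)
   = 569.8123·0.936212 − 329.1174·0.542338·0.506095 = 443.130665
B₀ = V₀ − E₀ = 569.8123 − 443.130665 = 126.681635

B0=126.6816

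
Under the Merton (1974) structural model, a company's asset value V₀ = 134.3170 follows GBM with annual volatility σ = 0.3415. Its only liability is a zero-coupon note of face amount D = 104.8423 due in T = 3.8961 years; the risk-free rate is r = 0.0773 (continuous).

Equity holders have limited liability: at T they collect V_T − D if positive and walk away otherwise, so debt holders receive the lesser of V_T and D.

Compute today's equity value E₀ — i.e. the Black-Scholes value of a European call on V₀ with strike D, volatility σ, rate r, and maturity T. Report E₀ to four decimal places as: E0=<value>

E0=64.5365

d₁ = [ln(V₀/D) + (r + σ²/2)T] / (σ√T)
   = [ln(134.3170/104.8423) + (0.0773 + 0.5·0.3415²)·3.8961] / (0.3415·√3.8961)
   = [0.247745 + 0.528355] / 0.674071 = 1.151362
d₂ = d₁ − σ√T = 1.151362 − 0.674071 = 0.477291
N(d₁) = 0.875208,  N(d₂) = 0.683422,  e^(−rT) = 0.739953
E₀ = V₀·N(d₁) − D·e^(−rT)·N(d₂)
   = 134.3170·0.875208 − 104.8423·0.739953·0.683422 = 64.536548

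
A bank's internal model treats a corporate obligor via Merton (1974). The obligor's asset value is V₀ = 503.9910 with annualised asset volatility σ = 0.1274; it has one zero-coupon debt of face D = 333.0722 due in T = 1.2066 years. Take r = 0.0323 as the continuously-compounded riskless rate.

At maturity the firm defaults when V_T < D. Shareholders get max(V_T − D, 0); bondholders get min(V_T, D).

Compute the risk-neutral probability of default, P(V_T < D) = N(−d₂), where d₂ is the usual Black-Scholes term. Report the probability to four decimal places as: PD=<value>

d₁ = [ln(V₀/D) + (r + σ²/2)T] / (σ√T)
   = [ln(503.9910/333.0722) + (0.0323 + 0.5·0.1274²)·1.2066] / (0.1274·√1.2066)
   = [0.414199 + 0.048765] / 0.139943 = 3.308236
d₂ = d₁ − σ√T = 3.308236 − 0.139943 = 3.168293
risk-neutral PD = N(−d₂) = N(-3.168293) = 0.000767

PD=0.0008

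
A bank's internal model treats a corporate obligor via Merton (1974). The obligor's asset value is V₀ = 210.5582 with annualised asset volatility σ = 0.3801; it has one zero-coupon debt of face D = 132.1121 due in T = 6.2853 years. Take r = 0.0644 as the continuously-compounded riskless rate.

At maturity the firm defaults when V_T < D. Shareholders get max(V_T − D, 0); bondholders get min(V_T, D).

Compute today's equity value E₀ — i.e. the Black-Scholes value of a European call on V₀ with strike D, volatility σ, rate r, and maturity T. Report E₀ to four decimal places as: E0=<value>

d₁ = [ln(V₀/D) + (r + σ²/2)T] / (σ√T)
   = [ln(210.5582/132.1121) + (0.0644 + 0.5·0.3801²)·6.2853] / (0.3801·√6.2853)
   = [0.466111 + 0.858811] / 0.952930 = 1.390367
d₂ = d₁ − σ√T = 1.390367 − 0.952930 = 0.437437
N(d₁) = 0.917791,  N(d₂) = 0.669103,  e^(−rT) = 0.667128
E₀ = V₀·N(d₁) − D·e^(−rT)·N(d₂)
   = 210.5582·0.917791 − 132.1121·0.667128·0.669103 = 134.276639

E0=134.2766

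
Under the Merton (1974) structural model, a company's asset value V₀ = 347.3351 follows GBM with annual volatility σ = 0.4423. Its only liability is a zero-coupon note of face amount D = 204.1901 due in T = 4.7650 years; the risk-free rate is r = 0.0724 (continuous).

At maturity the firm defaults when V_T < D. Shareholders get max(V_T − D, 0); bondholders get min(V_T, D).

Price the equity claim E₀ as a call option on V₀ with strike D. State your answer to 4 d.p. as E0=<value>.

E0=222.6801

d₁ = [ln(V₀/D) + (r + σ²/2)T] / (σ√T)
   = [ln(347.3351/204.1901) + (0.0724 + 0.5·0.4423²)·4.7650] / (0.4423·√4.7650)
   = [0.531239 + 0.811073] / 0.965491 = 1.390288
d₂ = d₁ − σ√T = 1.390288 − 0.965491 = 0.424797
N(d₁) = 0.917779,  N(d₂) = 0.664508,  e^(−rT) = 0.708230
E₀ = V₀·N(d₁) − D·e^(−rT)·N(d₂)
   = 347.3351·0.917779 − 204.1901·0.708230·0.664508 = 222.680125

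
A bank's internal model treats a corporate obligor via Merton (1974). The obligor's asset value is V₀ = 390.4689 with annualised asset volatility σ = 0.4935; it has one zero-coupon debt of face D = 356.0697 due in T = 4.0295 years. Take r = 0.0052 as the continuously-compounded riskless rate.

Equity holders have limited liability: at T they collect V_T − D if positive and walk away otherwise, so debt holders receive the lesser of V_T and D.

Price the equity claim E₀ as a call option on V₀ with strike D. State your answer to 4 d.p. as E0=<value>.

E0=162.0326

d₁ = [ln(V₀/D) + (r + σ²/2)T] / (σ√T)
   = [ln(390.4689/356.0697) + (0.0052 + 0.5·0.4935²)·4.0295] / (0.4935·√4.0295)
   = [0.092222 + 0.511630] / 0.990633 = 0.609562
d₂ = d₁ − σ√T = 0.609562 − 0.990633 = -0.381071
N(d₁) = 0.728924,  N(d₂) = 0.351575,  e^(−rT) = 0.979265
E₀ = V₀·N(d₁) − D·e^(−rT)·N(d₂)
   = 390.4689·0.728924 − 356.0697·0.979265·0.351575 = 162.032601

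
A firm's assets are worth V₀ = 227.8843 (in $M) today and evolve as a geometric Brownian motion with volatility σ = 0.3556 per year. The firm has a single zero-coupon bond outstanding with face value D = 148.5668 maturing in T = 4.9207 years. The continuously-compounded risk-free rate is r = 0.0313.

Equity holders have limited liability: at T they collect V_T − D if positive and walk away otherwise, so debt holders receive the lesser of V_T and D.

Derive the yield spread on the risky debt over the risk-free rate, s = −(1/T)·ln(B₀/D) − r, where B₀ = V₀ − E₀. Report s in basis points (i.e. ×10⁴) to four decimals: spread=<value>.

d₁ = [ln(V₀/D) + (r + σ²/2)T] / (σ√T)
   = [ln(227.8843/148.5668) + (0.0313 + 0.5·0.3556²)·4.9207] / (0.3556·√4.9207)
   = [0.427803 + 0.465133] / 0.788815 = 1.131996
d₂ = d₁ − σ√T = 1.131996 − 0.788815 = 0.343181
N(d₁) = 0.871182,  N(d₂) = 0.634269,  e^(−rT) = 0.857257
E₀ = V₀·N(d₁) − D·e^(−rT)·N(d₂)
   = 227.8843·0.871182 − 148.5668·0.857257·0.634269 = 117.748285
B₀ = V₀ − E₀ = 227.8843 − 117.748285 = 110.136015
spread = −(1/T)·ln(B₀/D) − r = −(1/4.9207)·ln(110.136015/148.5668) − 0.0313 = 0.02952846
in basis points: 0.02952846 × 10⁴ = 295.2846 bp

spread=295.2846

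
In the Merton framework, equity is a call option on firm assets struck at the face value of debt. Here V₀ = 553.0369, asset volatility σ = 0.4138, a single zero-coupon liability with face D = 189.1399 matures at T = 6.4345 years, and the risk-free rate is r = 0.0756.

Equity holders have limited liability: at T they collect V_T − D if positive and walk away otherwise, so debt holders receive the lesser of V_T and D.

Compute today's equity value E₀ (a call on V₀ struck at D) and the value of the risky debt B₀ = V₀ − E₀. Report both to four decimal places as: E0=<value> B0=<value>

E0=444.0536 B0=108.9833

d₁ = [ln(V₀/D) + (r + σ²/2)T] / (σ√T)
   = [ln(553.0369/189.1399) + (0.0756 + 0.5·0.4138²)·6.4345] / (0.4138·√6.4345)
   = [1.072938 + 1.037339] / 1.049658 = 2.010442
d₂ = d₁ − σ√T = 2.010442 − 1.049658 = 0.960784
N(d₁) = 0.977808,  N(d₂) = 0.831670,  e^(−rT) = 0.614806
E₀ = V₀·N(d₁) − D·e^(−rT)·N(d₂)
   = 553.0369·0.977808 − 189.1399·0.614806·0.831670 = 444.053606
B₀ = V₀ − E₀ = 553.0369 − 444.053606 = 108.983294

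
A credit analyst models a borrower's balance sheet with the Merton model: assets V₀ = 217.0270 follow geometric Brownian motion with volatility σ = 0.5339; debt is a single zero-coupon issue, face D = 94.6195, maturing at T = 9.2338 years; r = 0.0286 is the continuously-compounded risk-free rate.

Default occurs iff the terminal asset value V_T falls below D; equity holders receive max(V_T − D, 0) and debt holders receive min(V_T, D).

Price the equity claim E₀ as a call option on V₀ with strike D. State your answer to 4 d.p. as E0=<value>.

E0=169.7416

d₁ = [ln(V₀/D) + (r + σ²/2)T] / (σ√T)
   = [ln(217.0270/94.6195) + (0.0286 + 0.5·0.5339²)·9.2338] / (0.5339·√9.2338)
   = [0.830158 + 1.580130] / 1.622371 = 1.485658
d₂ = d₁ − σ√T = 1.485658 − 1.622371 = -0.136713
N(d₁) = 0.931315,  N(d₂) = 0.445629,  e^(−rT) = 0.767907
E₀ = V₀·N(d₁) − D·e^(−rT)·N(d₂)
   = 217.0270·0.931315 − 94.6195·0.767907·0.445629 = 169.741608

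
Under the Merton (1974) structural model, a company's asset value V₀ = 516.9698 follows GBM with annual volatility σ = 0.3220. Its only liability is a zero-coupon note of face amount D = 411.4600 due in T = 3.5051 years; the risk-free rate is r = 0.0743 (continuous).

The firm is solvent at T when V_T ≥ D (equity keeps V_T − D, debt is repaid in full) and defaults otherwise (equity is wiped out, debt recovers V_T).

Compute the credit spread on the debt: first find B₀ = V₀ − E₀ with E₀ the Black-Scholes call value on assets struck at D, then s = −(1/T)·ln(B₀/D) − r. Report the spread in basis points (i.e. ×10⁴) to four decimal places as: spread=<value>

d₁ = [ln(V₀/D) + (r + σ²/2)T] / (σ√T)
   = [ln(516.9698/411.4600) + (0.0743 + 0.5·0.3220²)·3.5051] / (0.3220·√3.5051)
   = [0.228273 + 0.442140] / 0.602846 = 1.112081
d₂ = d₁ − σ√T = 1.112081 − 0.602846 = 0.509235
N(d₁) = 0.866948,  N(d₂) = 0.694706,  e^(−rT) = 0.770721
E₀ = V₀·N(d₁) − D·e^(−rT)·N(d₂)
   = 516.9698·0.866948 − 411.4600·0.770721·0.694706 = 227.880238
B₀ = V₀ − E₀ = 516.9698 − 227.880238 = 289.089562
spread = −(1/T)·ln(B₀/D) − r = −(1/3.5051)·ln(289.089562/411.4600) − 0.0743 = 0.02640334
in basis points: 0.02640334 × 10⁴ = 264.0334 bp

spread=264.0334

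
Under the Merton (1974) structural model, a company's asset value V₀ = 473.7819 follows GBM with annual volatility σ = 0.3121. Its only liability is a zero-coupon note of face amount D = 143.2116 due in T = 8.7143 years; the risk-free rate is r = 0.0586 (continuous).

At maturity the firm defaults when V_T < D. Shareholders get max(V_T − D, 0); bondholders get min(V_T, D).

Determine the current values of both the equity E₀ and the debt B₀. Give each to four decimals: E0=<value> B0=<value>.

d₁ = [ln(V₀/D) + (r + σ²/2)T] / (σ√T)
   = [ln(473.7819/143.2116) + (0.0586 + 0.5·0.3121²)·8.7143] / (0.3121·√8.7143)
   = [1.196424 + 0.935072] / 0.921319 = 2.313527
d₂ = d₁ − σ√T = 2.313527 − 0.921319 = 1.392208
N(d₁) = 0.989653,  N(d₂) = 0.918070,  e^(−rT) = 0.600101
E₀ = V₀·N(d₁) − D·e^(−rT)·N(d₂)
   = 473.7819·0.989653 − 143.2116·0.600101·0.918070 = 389.979539
B₀ = V₀ − E₀ = 473.7819 − 389.979539 = 83.802361

E0=389.9795 B0=83.8024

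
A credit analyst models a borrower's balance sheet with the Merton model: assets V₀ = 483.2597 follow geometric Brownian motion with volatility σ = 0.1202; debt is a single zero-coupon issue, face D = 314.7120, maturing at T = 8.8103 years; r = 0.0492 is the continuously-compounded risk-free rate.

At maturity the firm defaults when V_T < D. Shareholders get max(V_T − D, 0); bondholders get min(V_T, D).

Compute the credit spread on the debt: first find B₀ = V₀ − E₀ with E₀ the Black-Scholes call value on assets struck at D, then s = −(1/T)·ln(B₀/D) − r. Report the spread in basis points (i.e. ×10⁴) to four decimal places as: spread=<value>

d₁ = [ln(V₀/D) + (r + σ²/2)T] / (σ√T)
   = [ln(483.2597/314.7120) + (0.0492 + 0.5·0.1202²)·8.8103] / (0.1202·√8.8103)
   = [0.428896 + 0.497113] / 0.356779 = 2.595466
d₂ = d₁ − σ√T = 2.595466 − 0.356779 = 2.238686
N(d₁) = 0.995277,  N(d₂) = 0.987412,  e^(−rT) = 0.648258
E₀ = V₀·N(d₁) − D·e^(−rT)·N(d₂)
   = 483.2597·0.995277 − 314.7120·0.648258·0.987412 = 279.530844
B₀ = V₀ − E₀ = 483.2597 − 279.530844 = 203.728856
spread = −(1/T)·ln(B₀/D) − r = −(1/8.8103)·ln(203.728856/314.7120) − 0.0492 = 0.00015904
in basis points: 0.00015904 × 10⁴ = 1.5904 bp

spread=1.5904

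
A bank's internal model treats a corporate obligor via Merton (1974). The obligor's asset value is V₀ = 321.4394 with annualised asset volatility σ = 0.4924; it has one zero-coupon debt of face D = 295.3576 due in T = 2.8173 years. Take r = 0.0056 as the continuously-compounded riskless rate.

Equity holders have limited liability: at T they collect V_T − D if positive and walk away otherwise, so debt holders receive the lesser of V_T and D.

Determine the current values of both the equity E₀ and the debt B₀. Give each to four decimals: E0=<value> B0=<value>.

E0=114.1572 B0=207.2822

d₁ = [ln(V₀/D) + (r + σ²/2)T] / (σ√T)
   = [ln(321.4394/295.3576) + (0.0056 + 0.5·0.4924²)·2.8173] / (0.4924·√2.8173)
   = [0.084622 + 0.357315] / 0.826484 = 0.534719
d₂ = d₁ − σ√T = 0.534719 − 0.826484 = -0.291765
N(d₁) = 0.703578,  N(d₂) = 0.385233,  e^(−rT) = 0.984347
E₀ = V₀·N(d₁) − D·e^(−rT)·N(d₂)
   = 321.4394·0.703578 − 295.3576·0.984347·0.385233 = 114.157182
B₀ = V₀ − E₀ = 321.4394 − 114.157182 = 207.282218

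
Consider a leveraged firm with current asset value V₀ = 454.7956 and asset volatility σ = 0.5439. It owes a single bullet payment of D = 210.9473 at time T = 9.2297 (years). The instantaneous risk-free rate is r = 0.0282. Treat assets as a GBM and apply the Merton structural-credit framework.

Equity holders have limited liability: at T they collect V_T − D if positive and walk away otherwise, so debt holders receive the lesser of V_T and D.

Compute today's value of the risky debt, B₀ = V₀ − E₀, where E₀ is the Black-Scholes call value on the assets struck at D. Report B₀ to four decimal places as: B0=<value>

B0=101.7036

d₁ = [ln(V₀/D) + (r + σ²/2)T] / (σ√T)
   = [ln(454.7956/210.9473) + (0.0282 + 0.5·0.5439²)·9.2297] / (0.5439·√9.2297)
   = [0.768240 + 1.625476] / 1.652391 = 1.448637
d₂ = d₁ − σ√T = 1.448637 − 1.652391 = -0.203754
N(d₁) = 0.926281,  N(d₂) = 0.419273,  e^(−rT) = 0.770838
E₀ = V₀·N(d₁) − D·e^(−rT)·N(d₂)
   = 454.7956·0.926281 − 210.9473·0.770838·0.419273 = 353.091975
B₀ = V₀ − E₀ = 454.7956 − 353.091975 = 101.703625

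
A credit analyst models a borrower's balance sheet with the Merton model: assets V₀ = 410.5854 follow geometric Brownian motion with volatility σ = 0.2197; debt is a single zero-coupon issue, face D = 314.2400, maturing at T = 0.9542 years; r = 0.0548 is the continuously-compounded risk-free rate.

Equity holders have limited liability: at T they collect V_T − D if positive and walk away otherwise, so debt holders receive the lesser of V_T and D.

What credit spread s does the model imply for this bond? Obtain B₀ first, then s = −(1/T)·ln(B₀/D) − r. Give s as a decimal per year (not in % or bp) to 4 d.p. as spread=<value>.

spread=0.0079

d₁ = [ln(V₀/D) + (r + σ²/2)T] / (σ√T)
   = [ln(410.5854/314.2400) + (0.0548 + 0.5·0.2197²)·0.9542] / (0.2197·√0.9542)
   = [0.267427 + 0.075319] / 0.214610 = 1.597064
d₂ = d₁ − σ√T = 1.597064 − 0.214610 = 1.382454
N(d₁) = 0.944874,  N(d₂) = 0.916584,  e^(−rT) = 0.949053
E₀ = V₀·N(d₁) − D·e^(−rT)·N(d₂)
   = 410.5854·0.944874 − 314.2400·0.949053·0.916584 = 114.598275
B₀ = V₀ − E₀ = 410.5854 − 114.598275 = 295.987125
spread = −(1/T)·ln(B₀/D) − r = −(1/0.9542)·ln(295.987125/314.2400) − 0.0548 = 0.00791334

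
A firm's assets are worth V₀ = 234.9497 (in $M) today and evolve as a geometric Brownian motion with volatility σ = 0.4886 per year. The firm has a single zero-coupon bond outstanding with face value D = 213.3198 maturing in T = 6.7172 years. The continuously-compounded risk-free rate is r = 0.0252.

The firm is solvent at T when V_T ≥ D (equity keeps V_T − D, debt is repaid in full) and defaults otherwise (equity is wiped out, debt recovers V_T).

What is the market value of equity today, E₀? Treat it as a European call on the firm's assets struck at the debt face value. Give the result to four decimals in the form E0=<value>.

d₁ = [ln(V₀/D) + (r + σ²/2)T] / (σ√T)
   = [ln(234.9497/213.3198) + (0.0252 + 0.5·0.4886²)·6.7172] / (0.4886·√6.7172)
   = [0.096579 + 0.971072] / 1.266332 = 0.843105
d₂ = d₁ − σ√T = 0.843105 − 1.266332 = -0.423227
N(d₁) = 0.800415,  N(d₂) = 0.336065,  e^(−rT) = 0.844278
E₀ = V₀·N(d₁) − D·e^(−rT)·N(d₂)
   = 234.9497·0.800415 − 213.3198·0.844278·0.336065 = 127.531617

E0=127.5316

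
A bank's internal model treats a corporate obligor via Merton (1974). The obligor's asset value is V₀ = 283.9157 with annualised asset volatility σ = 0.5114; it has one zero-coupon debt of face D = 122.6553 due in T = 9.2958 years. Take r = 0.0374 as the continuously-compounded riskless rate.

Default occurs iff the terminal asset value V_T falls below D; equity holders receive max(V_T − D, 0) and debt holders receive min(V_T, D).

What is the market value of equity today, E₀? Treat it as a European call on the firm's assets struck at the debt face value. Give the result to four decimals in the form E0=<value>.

E0=223.7212

d₁ = [ln(V₀/D) + (r + σ²/2)T] / (σ√T)
   = [ln(283.9157/122.6553) + (0.0374 + 0.5·0.5114²)·9.2958] / (0.5114·√9.2958)
   = [0.839299 + 1.563228] / 1.559208 = 1.540864
d₂ = d₁ − σ√T = 1.540864 − 1.559208 = -0.018344
N(d₁) = 0.938325,  N(d₂) = 0.492682,  e^(−rT) = 0.706337
E₀ = V₀·N(d₁) − D·e^(−rT)·N(d₂)
   = 283.9157·0.938325 − 122.6553·0.706337·0.492682 = 223.721221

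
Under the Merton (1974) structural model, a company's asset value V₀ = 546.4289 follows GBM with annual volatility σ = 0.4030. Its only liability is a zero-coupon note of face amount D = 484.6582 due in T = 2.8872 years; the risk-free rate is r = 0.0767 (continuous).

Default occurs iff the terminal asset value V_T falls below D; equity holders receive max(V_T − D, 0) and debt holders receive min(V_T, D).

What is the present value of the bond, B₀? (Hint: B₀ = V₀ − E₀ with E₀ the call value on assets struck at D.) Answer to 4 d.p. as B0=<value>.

d₁ = [ln(V₀/D) + (r + σ²/2)T] / (σ√T)
   = [ln(546.4289/484.6582) + (0.0767 + 0.5·0.4030²)·2.8872] / (0.4030·√2.8872)
   = [0.119960 + 0.455902] / 0.684768 = 0.840959
d₂ = d₁ − σ√T = 0.840959 − 0.684768 = 0.156191
N(d₁) = 0.799815,  N(d₂) = 0.562059,  e^(−rT) = 0.801357
E₀ = V₀·N(d₁) − D·e^(−rT)·N(d₂)
   = 546.4289·0.799815 − 484.6582·0.801357·0.562059 = 218.746914
B₀ = V₀ − E₀ = 546.4289 − 218.746914 = 327.681986

B0=327.6820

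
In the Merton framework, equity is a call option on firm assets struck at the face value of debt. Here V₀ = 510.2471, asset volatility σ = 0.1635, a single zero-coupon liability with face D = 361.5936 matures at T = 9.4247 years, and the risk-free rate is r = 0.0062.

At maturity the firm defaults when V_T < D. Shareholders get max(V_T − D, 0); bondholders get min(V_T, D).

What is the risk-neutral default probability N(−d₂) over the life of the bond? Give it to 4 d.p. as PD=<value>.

d₁ = [ln(V₀/D) + (r + σ²/2)T] / (σ√T)
   = [ln(510.2471/361.5936) + (0.0062 + 0.5·0.1635²)·9.4247] / (0.1635·√9.4247)
   = [0.344374 + 0.184405] / 0.501940 = 1.053471
d₂ = d₁ − σ√T = 1.053471 − 0.501940 = 0.551532
risk-neutral PD = N(−d₂) = N(-0.551532) = 0.290635

PD=0.2906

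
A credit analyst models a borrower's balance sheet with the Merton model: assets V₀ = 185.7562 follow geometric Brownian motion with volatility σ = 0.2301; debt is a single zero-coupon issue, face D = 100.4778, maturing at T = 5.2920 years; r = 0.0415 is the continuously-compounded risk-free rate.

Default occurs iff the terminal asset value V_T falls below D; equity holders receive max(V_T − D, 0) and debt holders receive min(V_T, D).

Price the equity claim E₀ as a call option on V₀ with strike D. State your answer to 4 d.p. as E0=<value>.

E0=106.6437

d₁ = [ln(V₀/D) + (r + σ²/2)T] / (σ√T)
   = [ln(185.7562/100.4778) + (0.0415 + 0.5·0.2301²)·5.2920] / (0.2301·√5.2920)
   = [0.614498 + 0.359713] / 0.529330 = 1.840461
d₂ = d₁ − σ√T = 1.840461 − 0.529330 = 1.311131
N(d₁) = 0.967150,  N(d₂) = 0.905093,  e^(−rT) = 0.802825
E₀ = V₀·N(d₁) − D·e^(−rT)·N(d₂)
   = 185.7562·0.967150 − 100.4778·0.802825·0.905093 = 106.643684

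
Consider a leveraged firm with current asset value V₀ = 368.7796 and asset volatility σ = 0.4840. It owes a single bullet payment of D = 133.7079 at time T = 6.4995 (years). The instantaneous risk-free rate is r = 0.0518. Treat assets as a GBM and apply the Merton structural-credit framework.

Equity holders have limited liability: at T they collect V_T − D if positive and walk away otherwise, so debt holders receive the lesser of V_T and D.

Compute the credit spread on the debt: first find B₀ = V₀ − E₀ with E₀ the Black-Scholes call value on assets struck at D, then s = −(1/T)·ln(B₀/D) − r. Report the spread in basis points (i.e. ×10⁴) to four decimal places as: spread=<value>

spread=247.3218

d₁ = [ln(V₀/D) + (r + σ²/2)T] / (σ√T)
   = [ln(368.7796/133.7079) + (0.0518 + 0.5·0.4840²)·6.4995] / (0.4840·√6.4995)
   = [1.014542 + 1.097948] / 1.233915 = 1.712021
d₂ = d₁ − σ√T = 1.712021 − 1.233915 = 0.478106
N(d₁) = 0.956554,  N(d₂) = 0.683713,  e^(−rT) = 0.714142
E₀ = V₀·N(d₁) − D·e^(−rT)·N(d₂)
   = 368.7796·0.956554 − 133.7079·0.714142·0.683713 = 287.472230
B₀ = V₀ − E₀ = 368.7796 − 287.472230 = 81.307370
spread = −(1/T)·ln(B₀/D) − r = −(1/6.4995)·ln(81.307370/133.7079) − 0.0518 = 0.02473218
in basis points: 0.02473218 × 10⁴ = 247.3218 bp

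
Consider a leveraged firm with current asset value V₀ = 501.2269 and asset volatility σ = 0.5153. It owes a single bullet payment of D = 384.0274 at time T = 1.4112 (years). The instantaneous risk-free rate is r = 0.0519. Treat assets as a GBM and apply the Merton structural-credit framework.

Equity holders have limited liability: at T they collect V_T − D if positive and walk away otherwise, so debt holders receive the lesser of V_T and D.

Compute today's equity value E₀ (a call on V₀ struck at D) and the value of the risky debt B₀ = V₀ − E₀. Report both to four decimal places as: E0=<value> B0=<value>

E0=190.1548 B0=311.0721

d₁ = [ln(V₀/D) + (r + σ²/2)T] / (σ√T)
   = [ln(501.2269/384.0274) + (0.0519 + 0.5·0.5153²)·1.4112] / (0.5153·√1.4112)
   = [0.266345 + 0.260602] / 0.612145 = 0.860821
d₂ = d₁ − σ√T = 0.860821 − 0.612145 = 0.248675
N(d₁) = 0.805332,  N(d₂) = 0.598194,  e^(−rT) = 0.929377
E₀ = V₀·N(d₁) − D·e^(−rT)·N(d₂)
   = 501.2269·0.805332 − 384.0274·0.929377·0.598194 = 190.154754
B₀ = V₀ − E₀ = 501.2269 − 190.154754 = 311.072146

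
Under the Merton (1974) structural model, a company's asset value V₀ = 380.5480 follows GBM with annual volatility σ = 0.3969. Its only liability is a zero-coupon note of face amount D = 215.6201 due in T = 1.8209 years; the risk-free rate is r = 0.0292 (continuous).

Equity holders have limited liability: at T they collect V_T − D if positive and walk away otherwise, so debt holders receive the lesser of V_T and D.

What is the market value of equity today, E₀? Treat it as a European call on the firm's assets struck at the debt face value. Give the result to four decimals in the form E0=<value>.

d₁ = [ln(V₀/D) + (r + σ²/2)T] / (σ√T)
   = [ln(380.5480/215.6201) + (0.0292 + 0.5·0.3969²)·1.8209] / (0.3969·√1.8209)
   = [0.568094 + 0.196593] / 0.535580 = 1.427775
d₂ = d₁ − σ√T = 1.427775 − 0.535580 = 0.892195
N(d₁) = 0.923322,  N(d₂) = 0.813856,  e^(−rT) = 0.948219
E₀ = V₀·N(d₁) − D·e^(−rT)·N(d₂)
   = 380.5480·0.923322 − 215.6201·0.948219·0.813856 = 184.971341

E0=184.9713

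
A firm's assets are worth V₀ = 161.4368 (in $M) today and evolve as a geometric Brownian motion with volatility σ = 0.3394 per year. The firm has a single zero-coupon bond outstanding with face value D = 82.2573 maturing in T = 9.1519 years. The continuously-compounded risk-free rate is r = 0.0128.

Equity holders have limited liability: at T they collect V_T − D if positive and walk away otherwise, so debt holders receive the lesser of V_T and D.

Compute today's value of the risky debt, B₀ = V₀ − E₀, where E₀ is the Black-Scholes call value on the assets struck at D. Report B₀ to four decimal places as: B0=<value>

d₁ = [ln(V₀/D) + (r + σ²/2)T] / (σ√T)
   = [ln(161.4368/82.2573) + (0.0128 + 0.5·0.3394²)·9.1519] / (0.3394·√9.1519)
   = [0.674262 + 0.644259] / 1.026757 = 1.284161
d₂ = d₁ − σ√T = 1.284161 − 1.026757 = 0.257404
N(d₁) = 0.900457,  N(d₂) = 0.601567,  e^(−rT) = 0.889457
E₀ = V₀·N(d₁) − D·e^(−rT)·N(d₂)
   = 161.4368·0.900457 − 82.2573·0.889457·0.601567 = 101.353708
B₀ = V₀ − E₀ = 161.4368 − 101.353708 = 60.083092

B0=60.0831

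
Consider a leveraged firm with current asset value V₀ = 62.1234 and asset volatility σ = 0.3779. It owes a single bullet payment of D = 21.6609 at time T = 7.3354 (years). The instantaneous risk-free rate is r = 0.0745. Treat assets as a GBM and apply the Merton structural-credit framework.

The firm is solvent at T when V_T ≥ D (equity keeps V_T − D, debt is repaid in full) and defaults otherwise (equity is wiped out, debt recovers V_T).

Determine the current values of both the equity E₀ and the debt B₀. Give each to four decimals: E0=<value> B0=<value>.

d₁ = [ln(V₀/D) + (r + σ²/2)T] / (σ√T)
   = [ln(62.1234/21.6609) + (0.0745 + 0.5·0.3779²)·7.3354] / (0.3779·√7.3354)
   = [1.053614 + 1.070266] / 1.023502 = 2.075110
d₂ = d₁ − σ√T = 2.075110 − 1.023502 = 1.051608
N(d₁) = 0.981012,  N(d₂) = 0.853510,  e^(−rT) = 0.578980
E₀ = V₀·N(d₁) − D·e^(−rT)·N(d₂)
   = 62.1234·0.981012 − 21.6609·0.578980·0.853510 = 50.239724
B₀ = V₀ − E₀ = 62.1234 − 50.239724 = 11.883676

E0=50.2397 B0=11.8837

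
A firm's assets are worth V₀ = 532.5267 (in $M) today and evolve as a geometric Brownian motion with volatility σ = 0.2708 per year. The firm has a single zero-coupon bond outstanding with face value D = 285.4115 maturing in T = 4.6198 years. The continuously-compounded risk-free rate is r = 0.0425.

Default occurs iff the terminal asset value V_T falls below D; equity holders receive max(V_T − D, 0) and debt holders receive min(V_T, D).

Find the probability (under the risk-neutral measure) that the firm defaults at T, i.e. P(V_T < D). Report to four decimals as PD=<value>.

d₁ = [ln(V₀/D) + (r + σ²/2)T] / (σ√T)
   = [ln(532.5267/285.4115) + (0.0425 + 0.5·0.2708²)·4.6198] / (0.2708·√4.6198)
   = [0.623701 + 0.365733] / 0.582050 = 1.699912
d₂ = d₁ − σ√T = 1.699912 − 0.582050 = 1.117862
risk-neutral PD = N(−d₂) = N(-1.117862) = 0.131813

PD=0.1318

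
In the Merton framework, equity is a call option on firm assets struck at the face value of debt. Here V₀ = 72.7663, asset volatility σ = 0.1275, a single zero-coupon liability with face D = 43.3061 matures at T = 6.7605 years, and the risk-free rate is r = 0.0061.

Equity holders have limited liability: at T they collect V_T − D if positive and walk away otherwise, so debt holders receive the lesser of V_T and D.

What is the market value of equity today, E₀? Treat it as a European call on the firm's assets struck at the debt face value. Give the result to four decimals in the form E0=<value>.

E0=31.5480

d₁ = [ln(V₀/D) + (r + σ²/2)T] / (σ√T)
   = [ln(72.7663/43.3061) + (0.0061 + 0.5·0.1275²)·6.7605] / (0.1275·√6.7605)
   = [0.518959 + 0.096189] / 0.331512 = 1.855583
d₂ = d₁ − σ√T = 1.855583 − 0.331512 = 1.524071
N(d₁) = 0.968244,  N(d₂) = 0.936255,  e^(−rT) = 0.959600
E₀ = V₀·N(d₁) − D·e^(−rT)·N(d₂)
   = 72.7663·0.968244 − 43.3061·0.959600·0.936255 = 31.548017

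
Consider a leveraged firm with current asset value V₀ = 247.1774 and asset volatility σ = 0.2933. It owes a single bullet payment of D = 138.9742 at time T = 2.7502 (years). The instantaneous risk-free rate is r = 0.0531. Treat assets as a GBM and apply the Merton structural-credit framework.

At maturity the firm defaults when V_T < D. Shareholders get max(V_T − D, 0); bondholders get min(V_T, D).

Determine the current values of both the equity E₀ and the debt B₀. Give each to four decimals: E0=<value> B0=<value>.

E0=129.5789 B0=117.5985

d₁ = [ln(V₀/D) + (r + σ²/2)T] / (σ√T)
   = [ln(247.1774/138.9742) + (0.0531 + 0.5·0.2933²)·2.7502] / (0.2933·√2.7502)
   = [0.575818 + 0.264328] / 0.486401 = 1.727272
d₂ = d₁ − σ√T = 1.727272 − 0.486401 = 1.240872
N(d₁) = 0.957941,  N(d₂) = 0.892673,  e^(−rT) = 0.864127
E₀ = V₀·N(d₁) − D·e^(−rT)·N(d₂)
   = 247.1774·0.957941 − 138.9742·0.864127·0.892673 = 129.578918
B₀ = V₀ − E₀ = 247.1774 − 129.578918 = 117.598482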